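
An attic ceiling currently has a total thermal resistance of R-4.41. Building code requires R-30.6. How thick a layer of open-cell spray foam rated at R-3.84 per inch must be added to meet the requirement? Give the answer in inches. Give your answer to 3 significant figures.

ΔR = 30.6 − 4.41 = 26.19 ft²·°F·h/BTU
L = ΔR / (R/in) = 26.19/3.84 = 6.82 in

6.82 in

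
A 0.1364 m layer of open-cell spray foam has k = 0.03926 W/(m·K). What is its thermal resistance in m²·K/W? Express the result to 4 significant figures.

R = L/k = 0.1364/0.03926 = 3.4743 m²·K/W

3.474 m²·K/W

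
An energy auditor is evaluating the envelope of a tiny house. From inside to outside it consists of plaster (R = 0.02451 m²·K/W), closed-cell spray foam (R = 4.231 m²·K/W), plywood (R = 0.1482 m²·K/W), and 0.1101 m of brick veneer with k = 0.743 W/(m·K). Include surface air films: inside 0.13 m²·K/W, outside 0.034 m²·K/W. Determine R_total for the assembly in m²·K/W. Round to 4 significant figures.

4.716 m²·K/W

0.1101/0.743 = 0.14818
R_total = 0.13 + 0.02451 + 4.231 + 0.1482 + 0.14818 + 0.034 = 4.7159 m²·K/W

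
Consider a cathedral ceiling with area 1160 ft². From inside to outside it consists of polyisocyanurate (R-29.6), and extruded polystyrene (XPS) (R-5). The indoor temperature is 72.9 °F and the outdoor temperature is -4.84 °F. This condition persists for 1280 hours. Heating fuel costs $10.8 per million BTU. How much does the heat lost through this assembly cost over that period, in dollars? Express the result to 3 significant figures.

R_total = 29.6 + 5 = 34.6 ft²·°F·h/BTU
Q = 1160 × (72.9 − (-4.84)) / 34.6 = 2606 BTU/h
E = 2606 × 1280 = 3336000 BTU
Cost = 3336000/10⁶ × 10.8 = $36.03

36.0 dollars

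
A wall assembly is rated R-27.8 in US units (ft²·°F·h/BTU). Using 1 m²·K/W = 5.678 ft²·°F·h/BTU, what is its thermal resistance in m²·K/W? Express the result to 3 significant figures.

R_SI = 27.8/5.678 = 4.896

4.90 m²·K/W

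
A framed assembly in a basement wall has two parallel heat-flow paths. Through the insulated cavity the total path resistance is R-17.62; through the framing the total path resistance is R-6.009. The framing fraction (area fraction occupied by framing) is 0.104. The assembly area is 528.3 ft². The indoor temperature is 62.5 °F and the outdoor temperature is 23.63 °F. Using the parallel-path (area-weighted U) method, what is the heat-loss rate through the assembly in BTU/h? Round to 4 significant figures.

1400 BTU/h

U_eff = 0.896/17.62 + 0.104/6.009 = 0.050851 + 0.017307 = 0.068159
R_eff = 1/U_eff = 14.672 ft²·°F·h/BTU
Q = 528.3 × (62.5 − 23.63) / 14.672 = 1399.6 BTU/h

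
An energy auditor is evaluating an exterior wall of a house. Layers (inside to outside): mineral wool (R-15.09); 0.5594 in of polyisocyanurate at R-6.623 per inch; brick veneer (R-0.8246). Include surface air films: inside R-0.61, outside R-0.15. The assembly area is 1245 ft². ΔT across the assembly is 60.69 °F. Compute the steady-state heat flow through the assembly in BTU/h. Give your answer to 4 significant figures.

0.5594 × 6.623 = 3.7049
R_total = 0.61 + 15.09 + 3.7049 + 0.8246 + 0.15 = 20.38 ft²·°F·h/BTU
Q = A·ΔT/R = 1245 × 60.69 / 20.38 = 3707.6 BTU/h

3708 BTU/h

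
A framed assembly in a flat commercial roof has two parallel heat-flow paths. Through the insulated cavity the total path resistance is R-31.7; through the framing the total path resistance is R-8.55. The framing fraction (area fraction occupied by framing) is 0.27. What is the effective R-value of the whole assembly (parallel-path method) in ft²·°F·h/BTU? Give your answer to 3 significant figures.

U_eff = 0.73/31.7 + 0.27/8.55 = 0.02303 + 0.03158 = 0.05461
R_eff = 1/U_eff = 18.31 ft²·°F·h/BTU

18.3 ft²·°F·h/BTU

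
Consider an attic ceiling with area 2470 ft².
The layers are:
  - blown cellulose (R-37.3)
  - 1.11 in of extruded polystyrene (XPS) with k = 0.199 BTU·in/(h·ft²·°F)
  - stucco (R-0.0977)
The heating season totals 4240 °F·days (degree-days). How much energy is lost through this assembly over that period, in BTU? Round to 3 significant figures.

1.11/0.199 = 5.578
R_total = 37.3 + 5.578 + 0.0977 = 42.98 ft²·°F·h/BTU
E = A × HDD × 24 / R = 2470 × 4240 × 24 / 42.98 = 5849000 BTU

5850000 BTU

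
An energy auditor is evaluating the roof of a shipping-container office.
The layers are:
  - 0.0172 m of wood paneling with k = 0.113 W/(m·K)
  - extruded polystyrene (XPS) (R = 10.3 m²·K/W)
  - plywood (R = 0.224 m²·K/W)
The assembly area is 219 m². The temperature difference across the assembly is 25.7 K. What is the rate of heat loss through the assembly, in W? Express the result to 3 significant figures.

527 W

0.0172/0.113 = 0.1522
R_total = 0.1522 + 10.3 + 0.224 = 10.68 m²·K/W
Q = A·ΔT/R = 219 × 25.7 / 10.68 = 527.2 W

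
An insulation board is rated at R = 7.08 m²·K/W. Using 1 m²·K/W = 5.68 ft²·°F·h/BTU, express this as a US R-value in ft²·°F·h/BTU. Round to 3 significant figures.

R_US = 7.08 × 5.68 = 40.21

40.2 ft²·°F·h/BTU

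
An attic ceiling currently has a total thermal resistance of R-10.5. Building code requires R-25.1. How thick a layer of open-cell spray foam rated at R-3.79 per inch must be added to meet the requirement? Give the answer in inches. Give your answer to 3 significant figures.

ΔR = 25.1 − 10.5 = 14.6 ft²·°F·h/BTU
L = ΔR / (R/in) = 14.6/3.79 = 3.852 in

3.85 in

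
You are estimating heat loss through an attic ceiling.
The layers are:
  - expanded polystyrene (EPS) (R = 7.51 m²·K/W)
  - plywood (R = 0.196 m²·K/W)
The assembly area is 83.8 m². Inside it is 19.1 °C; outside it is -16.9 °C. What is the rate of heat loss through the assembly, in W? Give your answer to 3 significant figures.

391 W

R_total = 7.51 + 0.196 = 7.706 m²·K/W
Q = A·ΔT/R = 83.8 × (19.1 − (-16.9)) / 7.706 = 391.5 W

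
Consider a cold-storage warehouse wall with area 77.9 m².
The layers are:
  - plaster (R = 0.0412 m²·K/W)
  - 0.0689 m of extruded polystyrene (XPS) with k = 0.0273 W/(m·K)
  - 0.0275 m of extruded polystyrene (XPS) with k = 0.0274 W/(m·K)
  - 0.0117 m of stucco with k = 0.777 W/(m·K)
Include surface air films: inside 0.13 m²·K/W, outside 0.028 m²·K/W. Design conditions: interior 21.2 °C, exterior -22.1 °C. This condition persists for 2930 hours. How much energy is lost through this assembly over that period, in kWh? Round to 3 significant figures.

0.0689/0.0273 = 2.524
0.0275/0.0274 = 1.004
0.0117/0.777 = 0.01506
R_total = 0.13 + 0.0412 + 2.524 + 1.004 + 0.01506 + 0.028 = 3.742 m²·K/W
Q = 77.9 × (21.2 − (-22.1)) / 3.742 = 901.5 W
E = 901.5 W × 2930 h / 1000 = 2641 kWh

2640 kWh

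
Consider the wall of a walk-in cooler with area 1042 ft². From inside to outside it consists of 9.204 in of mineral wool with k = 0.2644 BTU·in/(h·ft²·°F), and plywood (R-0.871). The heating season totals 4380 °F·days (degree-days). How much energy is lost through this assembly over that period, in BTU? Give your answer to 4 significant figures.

9.204/0.2644 = 34.811
R_total = 34.811 + 0.871 = 35.682 ft²·°F·h/BTU
E = A × HDD × 24 / R = 1042 × 4380 × 24 / 35.682 = 3069800 BTU

3070000 BTU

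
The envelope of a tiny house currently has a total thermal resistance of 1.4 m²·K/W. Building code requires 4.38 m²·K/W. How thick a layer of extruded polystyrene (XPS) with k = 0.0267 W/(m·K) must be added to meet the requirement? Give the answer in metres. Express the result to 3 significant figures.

0.0796 m

ΔR = 4.38 − 1.4 = 2.98 m²·K/W
L = ΔR × k = 2.98 × 0.0267 = 0.07957 m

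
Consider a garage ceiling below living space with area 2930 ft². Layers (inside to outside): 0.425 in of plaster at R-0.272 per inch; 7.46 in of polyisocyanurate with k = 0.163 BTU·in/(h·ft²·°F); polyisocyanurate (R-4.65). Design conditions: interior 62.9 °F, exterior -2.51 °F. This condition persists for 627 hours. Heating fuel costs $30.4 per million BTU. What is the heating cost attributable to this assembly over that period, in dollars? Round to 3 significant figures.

0.425 × 0.272 = 0.1156
7.46/0.163 = 45.77
R_total = 0.1156 + 45.77 + 4.65 = 50.53 ft²·°F·h/BTU
Q = 2930 × (62.9 − (-2.51)) / 50.53 = 3793 BTU/h
E = 3793 × 627 = 2378000 BTU
Cost = 2378000/10⁶ × 30.4 = $72.29

72.3 dollars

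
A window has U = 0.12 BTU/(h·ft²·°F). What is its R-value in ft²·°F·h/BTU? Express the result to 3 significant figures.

8.33 ft²·°F·h/BTU

R = 1/U = 1/0.12 = 8.333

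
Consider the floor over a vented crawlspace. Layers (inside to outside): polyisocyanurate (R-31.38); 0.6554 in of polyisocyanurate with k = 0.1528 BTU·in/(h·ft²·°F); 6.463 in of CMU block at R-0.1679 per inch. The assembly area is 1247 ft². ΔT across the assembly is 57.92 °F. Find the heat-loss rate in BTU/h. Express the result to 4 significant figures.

0.6554/0.1528 = 4.2893
6.463 × 0.1679 = 1.0851
R_total = 31.38 + 4.2893 + 1.0851 = 36.754 ft²·°F·h/BTU
Q = A·ΔT/R = 1247 × 57.92 / 36.754 = 1965.1 BTU/h

1965 BTU/h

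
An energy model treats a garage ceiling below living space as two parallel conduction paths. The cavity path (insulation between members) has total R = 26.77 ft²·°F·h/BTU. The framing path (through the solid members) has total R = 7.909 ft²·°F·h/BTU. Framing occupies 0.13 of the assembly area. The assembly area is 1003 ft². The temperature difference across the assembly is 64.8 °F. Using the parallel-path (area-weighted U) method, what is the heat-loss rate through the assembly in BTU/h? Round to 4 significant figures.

3181 BTU/h

U_eff = 0.87/26.77 + 0.13/7.909 = 0.032499 + 0.016437 = 0.048936
R_eff = 1/U_eff = 20.435 ft²·°F·h/BTU
Q = 1003 × 64.8 / 20.435 = 3180.6 BTU/h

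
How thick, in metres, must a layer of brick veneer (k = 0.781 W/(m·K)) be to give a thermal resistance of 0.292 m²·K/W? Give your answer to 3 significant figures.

L = R·k = 0.292 × 0.781 = 0.2281 m

0.228 m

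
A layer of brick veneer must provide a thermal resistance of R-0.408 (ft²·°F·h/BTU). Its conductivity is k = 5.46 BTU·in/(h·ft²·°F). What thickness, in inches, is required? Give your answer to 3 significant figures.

L = R × k = 0.408 × 5.46 = 2.228 in

2.23 in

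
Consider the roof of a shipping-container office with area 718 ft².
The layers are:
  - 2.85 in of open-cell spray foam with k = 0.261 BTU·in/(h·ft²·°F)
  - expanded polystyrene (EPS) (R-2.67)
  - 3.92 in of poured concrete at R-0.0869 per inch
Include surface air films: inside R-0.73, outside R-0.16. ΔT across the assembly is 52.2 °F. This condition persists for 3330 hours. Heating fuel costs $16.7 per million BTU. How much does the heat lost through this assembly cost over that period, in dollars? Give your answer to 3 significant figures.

2.85/0.261 = 10.92
3.92 × 0.0869 = 0.3406
R_total = 0.73 + 10.92 + 2.67 + 0.3406 + 0.16 = 14.82 ft²·°F·h/BTU
Q = 718 × 52.2 / 14.82 = 2529 BTU/h
E = 2529 × 3330 = 8421000 BTU
Cost = 8421000/10⁶ × 16.7 = $140.6

141 dollars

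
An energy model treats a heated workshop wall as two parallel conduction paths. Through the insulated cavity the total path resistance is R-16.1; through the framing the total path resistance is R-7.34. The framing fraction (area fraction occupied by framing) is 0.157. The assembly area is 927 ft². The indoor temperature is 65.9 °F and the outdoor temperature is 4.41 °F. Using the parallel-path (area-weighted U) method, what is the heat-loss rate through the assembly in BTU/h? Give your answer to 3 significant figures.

4200 BTU/h

U_eff = 0.843/16.1 + 0.157/7.34 = 0.05236 + 0.02139 = 0.07375
R_eff = 1/U_eff = 13.56 ft²·°F·h/BTU
Q = 927 × (65.9 − 4.41) / 13.56 = 4204 BTU/h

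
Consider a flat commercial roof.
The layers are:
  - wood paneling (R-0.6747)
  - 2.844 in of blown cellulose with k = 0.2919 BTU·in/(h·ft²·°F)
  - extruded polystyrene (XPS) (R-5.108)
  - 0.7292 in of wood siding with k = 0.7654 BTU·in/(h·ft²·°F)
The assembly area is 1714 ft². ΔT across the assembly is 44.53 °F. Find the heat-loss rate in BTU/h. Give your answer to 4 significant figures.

4632 BTU/h

2.844/0.2919 = 9.7431
0.7292/0.7654 = 0.9527
R_total = 0.6747 + 9.7431 + 5.108 + 0.9527 = 16.478 ft²·°F·h/BTU
Q = A·ΔT/R = 1714 × 44.53 / 16.478 = 4631.8 BTU/h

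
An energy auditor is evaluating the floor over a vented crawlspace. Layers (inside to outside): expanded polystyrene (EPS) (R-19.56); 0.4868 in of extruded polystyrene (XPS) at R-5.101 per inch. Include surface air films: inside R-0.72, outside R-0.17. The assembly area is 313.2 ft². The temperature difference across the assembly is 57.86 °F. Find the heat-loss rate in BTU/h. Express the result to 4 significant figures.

790.2 BTU/h

0.4868 × 5.101 = 2.4832
R_total = 0.72 + 19.56 + 2.4832 + 0.17 = 22.933 ft²·°F·h/BTU
Q = A·ΔT/R = 313.2 × 57.86 / 22.933 = 790.2 BTU/h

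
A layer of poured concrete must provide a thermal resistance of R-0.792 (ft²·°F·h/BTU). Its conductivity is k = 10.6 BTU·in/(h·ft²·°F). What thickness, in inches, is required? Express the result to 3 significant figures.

8.40 in

L = R × k = 0.792 × 10.6 = 8.395 in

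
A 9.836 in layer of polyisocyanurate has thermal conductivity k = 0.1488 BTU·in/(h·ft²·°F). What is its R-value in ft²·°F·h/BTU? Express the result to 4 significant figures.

66.10 ft²·°F·h/BTU

R = L/k = 9.836/0.1488 = 66.102 ft²·°F·h/BTU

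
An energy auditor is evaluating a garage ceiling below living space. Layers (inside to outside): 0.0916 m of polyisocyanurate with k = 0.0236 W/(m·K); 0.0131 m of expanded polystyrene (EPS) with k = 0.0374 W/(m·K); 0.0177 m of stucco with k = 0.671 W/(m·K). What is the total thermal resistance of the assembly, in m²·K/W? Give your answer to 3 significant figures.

4.26 m²·K/W

0.0916/0.0236 = 3.881
0.0131/0.0374 = 0.3503
0.0177/0.671 = 0.02638
R_total = 3.881 + 0.3503 + 0.02638 = 4.258 m²·K/W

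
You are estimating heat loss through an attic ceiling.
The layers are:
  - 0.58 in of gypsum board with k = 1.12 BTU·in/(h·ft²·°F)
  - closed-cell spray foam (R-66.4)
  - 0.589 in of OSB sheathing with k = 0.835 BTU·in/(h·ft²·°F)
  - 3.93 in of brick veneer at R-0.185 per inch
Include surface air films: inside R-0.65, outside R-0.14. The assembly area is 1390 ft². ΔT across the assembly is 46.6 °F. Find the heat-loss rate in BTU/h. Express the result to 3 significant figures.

937 BTU/h

0.58/1.12 = 0.5179
0.589/0.835 = 0.7054
3.93 × 0.185 = 0.727
R_total = 0.65 + 0.5179 + 66.4 + 0.7054 + 0.727 + 0.14 = 69.14 ft²·°F·h/BTU
Q = A·ΔT/R = 1390 × 46.6 / 69.14 = 936.8 BTU/h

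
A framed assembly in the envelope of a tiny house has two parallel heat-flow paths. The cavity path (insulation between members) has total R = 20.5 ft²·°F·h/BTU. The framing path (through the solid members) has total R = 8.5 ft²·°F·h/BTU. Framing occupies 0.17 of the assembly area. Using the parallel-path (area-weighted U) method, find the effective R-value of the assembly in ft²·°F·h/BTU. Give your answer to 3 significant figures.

U_eff = 0.83/20.5 + 0.17/8.5 = 0.04049 + 0.02 = 0.06049
R_eff = 1/U_eff = 16.53 ft²·°F·h/BTU

16.5 ft²·°F·h/BTU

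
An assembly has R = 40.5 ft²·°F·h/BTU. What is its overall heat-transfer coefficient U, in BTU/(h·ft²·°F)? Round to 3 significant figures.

U = 1/R = 1/40.5 = 0.02469

0.0247 BTU/(h·ft²·°F)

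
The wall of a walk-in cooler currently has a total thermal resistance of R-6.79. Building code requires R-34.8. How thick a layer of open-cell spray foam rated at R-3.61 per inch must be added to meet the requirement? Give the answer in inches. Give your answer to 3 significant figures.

ΔR = 34.8 − 6.79 = 28.01 ft²·°F·h/BTU
L = ΔR / (R/in) = 28.01/3.61 = 7.759 in

7.76 in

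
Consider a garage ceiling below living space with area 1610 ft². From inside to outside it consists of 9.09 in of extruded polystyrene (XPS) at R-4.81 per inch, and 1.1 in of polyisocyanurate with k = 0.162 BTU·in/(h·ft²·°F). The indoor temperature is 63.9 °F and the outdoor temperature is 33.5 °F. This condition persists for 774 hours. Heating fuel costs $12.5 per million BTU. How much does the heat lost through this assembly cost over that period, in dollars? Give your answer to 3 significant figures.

9.37 dollars

9.09 × 4.81 = 43.72
1.1/0.162 = 6.79
R_total = 43.72 + 6.79 = 50.51 ft²·°F·h/BTU
Q = 1610 × (63.9 − 33.5) / 50.51 = 968.9 BTU/h
E = 968.9 × 774 = 750000 BTU
Cost = 750000/10⁶ × 12.5 = $9.374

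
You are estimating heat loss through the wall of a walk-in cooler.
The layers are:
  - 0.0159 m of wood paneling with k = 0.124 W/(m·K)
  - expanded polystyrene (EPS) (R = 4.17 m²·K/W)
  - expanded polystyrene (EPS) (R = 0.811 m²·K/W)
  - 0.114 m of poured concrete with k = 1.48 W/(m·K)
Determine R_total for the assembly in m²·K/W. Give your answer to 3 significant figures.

0.0159/0.124 = 0.1282
0.114/1.48 = 0.07703
R_total = 0.1282 + 4.17 + 0.811 + 0.07703 = 5.186 m²·K/W

5.19 m²·K/W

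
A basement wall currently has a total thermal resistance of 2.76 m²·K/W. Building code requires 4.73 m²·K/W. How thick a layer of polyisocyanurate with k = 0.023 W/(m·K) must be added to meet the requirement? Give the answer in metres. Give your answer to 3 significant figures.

0.0453 m

ΔR = 4.73 − 2.76 = 1.97 m²·K/W
L = ΔR × k = 1.97 × 0.023 = 0.04531 m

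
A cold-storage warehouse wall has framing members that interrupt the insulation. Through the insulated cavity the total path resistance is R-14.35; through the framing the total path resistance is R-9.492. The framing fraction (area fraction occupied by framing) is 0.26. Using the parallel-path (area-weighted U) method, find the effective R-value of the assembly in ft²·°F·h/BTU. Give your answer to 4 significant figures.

U_eff = 0.74/14.35 + 0.26/9.492 = 0.051568 + 0.027391 = 0.078959
R_eff = 1/U_eff = 12.665 ft²·°F·h/BTU

12.66 ft²·°F·h/BTU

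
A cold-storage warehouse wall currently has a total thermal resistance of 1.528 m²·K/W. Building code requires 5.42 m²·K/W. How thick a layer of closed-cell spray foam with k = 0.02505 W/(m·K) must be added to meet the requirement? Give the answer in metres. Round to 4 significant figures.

ΔR = 5.42 − 1.528 = 3.892 m²·K/W
L = ΔR × k = 3.892 × 0.02505 = 0.097495 m

0.09749 m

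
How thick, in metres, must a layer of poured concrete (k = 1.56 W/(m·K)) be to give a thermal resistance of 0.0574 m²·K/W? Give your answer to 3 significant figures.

L = R·k = 0.0574 × 1.56 = 0.08954 m

0.0895 m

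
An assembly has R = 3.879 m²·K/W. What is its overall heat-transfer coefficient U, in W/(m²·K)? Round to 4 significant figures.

0.2578 W/(m²·K)

U = 1/R = 1/3.879 = 0.2578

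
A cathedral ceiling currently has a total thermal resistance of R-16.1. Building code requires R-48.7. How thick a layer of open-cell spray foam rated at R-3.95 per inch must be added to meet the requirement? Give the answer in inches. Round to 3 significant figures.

8.25 in

ΔR = 48.7 − 16.1 = 32.6 ft²·°F·h/BTU
L = ΔR / (R/in) = 32.6/3.95 = 8.253 in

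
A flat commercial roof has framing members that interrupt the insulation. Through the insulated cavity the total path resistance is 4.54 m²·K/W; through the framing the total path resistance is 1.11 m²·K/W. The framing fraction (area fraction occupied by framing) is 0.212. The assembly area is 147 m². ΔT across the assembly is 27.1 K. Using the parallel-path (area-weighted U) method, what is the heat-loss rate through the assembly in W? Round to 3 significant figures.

U_eff = 0.788/4.54 + 0.212/1.11 = 0.1736 + 0.191 = 0.3646
R_eff = 1/U_eff = 2.743 m²·K/W
Q = 147 × 27.1 / 2.743 = 1452 W

1450 W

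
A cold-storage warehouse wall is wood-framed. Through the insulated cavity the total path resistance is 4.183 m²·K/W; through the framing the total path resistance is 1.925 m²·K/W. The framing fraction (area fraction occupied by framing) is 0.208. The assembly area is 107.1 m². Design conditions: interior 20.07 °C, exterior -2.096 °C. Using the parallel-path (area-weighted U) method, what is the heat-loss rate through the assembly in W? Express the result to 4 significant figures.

U_eff = 0.792/4.183 + 0.208/1.925 = 0.18934 + 0.10805 = 0.29739
R_eff = 1/U_eff = 3.3626 m²·K/W
Q = 107.1 × (20.07 − (-2.096)) / 3.3626 = 706 W

706.0 W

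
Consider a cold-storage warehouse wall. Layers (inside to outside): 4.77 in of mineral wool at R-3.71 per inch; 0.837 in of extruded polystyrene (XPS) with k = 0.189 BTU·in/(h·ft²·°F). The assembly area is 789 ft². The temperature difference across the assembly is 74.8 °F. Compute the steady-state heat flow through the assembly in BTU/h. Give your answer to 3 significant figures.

2670 BTU/h

4.77 × 3.71 = 17.7
0.837/0.189 = 4.429
R_total = 17.7 + 4.429 = 22.13 ft²·°F·h/BTU
Q = A·ΔT/R = 789 × 74.8 / 22.13 = 2667 BTU/h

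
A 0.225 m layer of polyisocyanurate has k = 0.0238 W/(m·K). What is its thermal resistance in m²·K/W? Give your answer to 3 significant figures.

R = L/k = 0.225/0.0238 = 9.454 m²·K/W

9.45 m²·K/W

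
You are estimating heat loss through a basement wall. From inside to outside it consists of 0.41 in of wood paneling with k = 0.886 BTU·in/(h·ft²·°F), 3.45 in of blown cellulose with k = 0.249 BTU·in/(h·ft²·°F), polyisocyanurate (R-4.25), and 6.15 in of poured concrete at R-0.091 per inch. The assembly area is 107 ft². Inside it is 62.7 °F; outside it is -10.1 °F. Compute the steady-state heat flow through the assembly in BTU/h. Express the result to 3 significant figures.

407 BTU/h

0.41/0.886 = 0.4628
3.45/0.249 = 13.86
6.15 × 0.091 = 0.5596
R_total = 0.4628 + 13.86 + 4.25 + 0.5596 = 19.13 ft²·°F·h/BTU
Q = A·ΔT/R = 107 × (62.7 − (-10.1)) / 19.13 = 407.2 BTU/h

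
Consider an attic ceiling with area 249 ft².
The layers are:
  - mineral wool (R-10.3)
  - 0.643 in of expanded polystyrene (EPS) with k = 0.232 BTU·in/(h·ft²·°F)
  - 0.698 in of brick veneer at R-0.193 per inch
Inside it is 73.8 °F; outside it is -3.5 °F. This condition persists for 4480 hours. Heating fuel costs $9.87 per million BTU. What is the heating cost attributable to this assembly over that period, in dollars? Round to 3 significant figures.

64.4 dollars

0.643/0.232 = 2.772
0.698 × 0.193 = 0.1347
R_total = 10.3 + 2.772 + 0.1347 = 13.21 ft²·°F·h/BTU
Q = 249 × (73.8 − (-3.5)) / 13.21 = 1457 BTU/h
E = 1457 × 4480 = 6529000 BTU
Cost = 6529000/10⁶ × 9.87 = $64.45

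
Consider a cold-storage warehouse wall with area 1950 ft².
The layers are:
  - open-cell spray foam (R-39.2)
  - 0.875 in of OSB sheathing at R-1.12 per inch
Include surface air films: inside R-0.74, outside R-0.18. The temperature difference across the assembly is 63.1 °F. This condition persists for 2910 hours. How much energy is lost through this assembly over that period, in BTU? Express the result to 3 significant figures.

0.875 × 1.12 = 0.98
R_total = 0.74 + 39.2 + 0.98 + 0.18 = 41.1 ft²·°F·h/BTU
Q = 1950 × 63.1 / 41.1 = 2994 BTU/h
E = 2994 × 2910 = 8712000 BTU

8710000 BTU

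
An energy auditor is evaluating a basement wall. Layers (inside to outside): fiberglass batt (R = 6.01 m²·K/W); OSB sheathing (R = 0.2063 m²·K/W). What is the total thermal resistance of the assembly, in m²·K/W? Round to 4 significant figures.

6.216 m²·K/W

R_total = 6.01 + 0.2063 = 6.2163 m²·K/W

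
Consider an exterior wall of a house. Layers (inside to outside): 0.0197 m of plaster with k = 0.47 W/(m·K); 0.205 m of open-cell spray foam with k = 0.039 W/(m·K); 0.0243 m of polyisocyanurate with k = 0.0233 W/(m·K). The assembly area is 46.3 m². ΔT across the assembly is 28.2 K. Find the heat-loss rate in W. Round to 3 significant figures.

206 W

0.0197/0.47 = 0.04191
0.205/0.039 = 5.256
0.0243/0.0233 = 1.043
R_total = 0.04191 + 5.256 + 1.043 = 6.341 m²·K/W
Q = A·ΔT/R = 46.3 × 28.2 / 6.341 = 205.9 W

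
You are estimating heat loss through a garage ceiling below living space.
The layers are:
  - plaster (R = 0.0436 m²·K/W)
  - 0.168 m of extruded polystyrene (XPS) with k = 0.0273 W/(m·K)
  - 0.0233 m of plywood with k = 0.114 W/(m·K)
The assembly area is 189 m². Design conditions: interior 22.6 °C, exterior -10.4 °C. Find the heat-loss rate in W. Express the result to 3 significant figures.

974 W

0.168/0.0273 = 6.154
0.0233/0.114 = 0.2044
R_total = 0.0436 + 6.154 + 0.2044 = 6.402 m²·K/W
Q = A·ΔT/R = 189 × (22.6 − (-10.4)) / 6.402 = 974.3 W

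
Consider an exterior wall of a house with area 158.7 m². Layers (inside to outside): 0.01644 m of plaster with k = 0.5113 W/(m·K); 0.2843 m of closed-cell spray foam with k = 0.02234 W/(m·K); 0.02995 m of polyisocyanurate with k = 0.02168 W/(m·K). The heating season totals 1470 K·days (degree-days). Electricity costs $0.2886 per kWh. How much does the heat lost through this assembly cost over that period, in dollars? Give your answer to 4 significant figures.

0.01644/0.5113 = 0.032153
0.2843/0.02234 = 12.726
0.02995/0.02168 = 1.3815
R_total = 0.032153 + 12.726 + 1.3815 = 14.14 m²·K/W
E = A × HDD × 24 / R / 1000 = 158.7 × 1470 × 24 / 14.14 / 1000 = 395.97 kWh
Cost = 395.97 × 0.2886 = $114.28

114.3 dollars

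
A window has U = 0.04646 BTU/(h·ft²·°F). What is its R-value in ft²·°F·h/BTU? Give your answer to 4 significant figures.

R = 1/U = 1/0.04646 = 21.524

21.52 ft²·°F·h/BTU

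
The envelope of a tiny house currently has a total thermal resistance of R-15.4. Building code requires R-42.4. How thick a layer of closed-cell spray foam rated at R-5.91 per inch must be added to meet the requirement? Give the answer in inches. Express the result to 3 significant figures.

ΔR = 42.4 − 15.4 = 27 ft²·°F·h/BTU
L = ΔR / (R/in) = 27/5.91 = 4.569 in

4.57 in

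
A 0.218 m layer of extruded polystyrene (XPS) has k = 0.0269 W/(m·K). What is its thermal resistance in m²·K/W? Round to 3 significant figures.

8.10 m²·K/W

R = L/k = 0.218/0.0269 = 8.104 m²·K/W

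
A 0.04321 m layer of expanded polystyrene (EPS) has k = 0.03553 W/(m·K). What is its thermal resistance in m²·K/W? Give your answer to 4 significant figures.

1.216 m²·K/W

R = L/k = 0.04321/0.03553 = 1.2162 m²·K/W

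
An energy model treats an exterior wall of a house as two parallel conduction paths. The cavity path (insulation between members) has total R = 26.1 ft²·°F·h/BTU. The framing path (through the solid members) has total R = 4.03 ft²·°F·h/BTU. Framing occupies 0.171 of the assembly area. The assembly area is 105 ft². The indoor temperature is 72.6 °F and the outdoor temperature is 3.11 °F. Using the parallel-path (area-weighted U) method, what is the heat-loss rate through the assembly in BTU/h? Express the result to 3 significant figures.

541 BTU/h

U_eff = 0.829/26.1 + 0.171/4.03 = 0.03176 + 0.04243 = 0.07419
R_eff = 1/U_eff = 13.48 ft²·°F·h/BTU
Q = 105 × (72.6 − 3.11) / 13.48 = 541.4 BTU/h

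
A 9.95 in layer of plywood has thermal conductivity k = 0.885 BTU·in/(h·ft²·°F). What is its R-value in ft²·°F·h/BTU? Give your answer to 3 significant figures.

R = L/k = 9.95/0.885 = 11.24 ft²·°F·h/BTU

11.2 ft²·°F·h/BTU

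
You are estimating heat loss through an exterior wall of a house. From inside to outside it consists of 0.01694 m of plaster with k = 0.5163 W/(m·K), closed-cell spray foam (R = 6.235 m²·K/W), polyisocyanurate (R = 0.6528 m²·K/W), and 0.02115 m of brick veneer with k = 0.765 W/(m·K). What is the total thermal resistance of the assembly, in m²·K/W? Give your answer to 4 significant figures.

6.948 m²·K/W

0.01694/0.5163 = 0.03281
0.02115/0.765 = 0.027647
R_total = 0.03281 + 6.235 + 0.6528 + 0.027647 = 6.9483 m²·K/W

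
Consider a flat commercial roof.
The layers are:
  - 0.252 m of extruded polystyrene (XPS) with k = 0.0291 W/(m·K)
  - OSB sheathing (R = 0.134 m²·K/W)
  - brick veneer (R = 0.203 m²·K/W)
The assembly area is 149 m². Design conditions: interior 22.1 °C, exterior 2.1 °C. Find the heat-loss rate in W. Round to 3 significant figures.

0.252/0.0291 = 8.66
R_total = 8.66 + 0.134 + 0.203 = 8.997 m²·K/W
Q = A·ΔT/R = 149 × (22.1 − 2.1) / 8.997 = 331.2 W

331 W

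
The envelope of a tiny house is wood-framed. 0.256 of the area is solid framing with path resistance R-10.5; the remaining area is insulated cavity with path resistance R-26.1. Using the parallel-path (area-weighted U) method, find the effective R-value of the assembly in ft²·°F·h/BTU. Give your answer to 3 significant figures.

18.9 ft²·°F·h/BTU

U_eff = 0.744/26.1 + 0.256/10.5 = 0.02851 + 0.02438 = 0.05289
R_eff = 1/U_eff = 18.91 ft²·°F·h/BTU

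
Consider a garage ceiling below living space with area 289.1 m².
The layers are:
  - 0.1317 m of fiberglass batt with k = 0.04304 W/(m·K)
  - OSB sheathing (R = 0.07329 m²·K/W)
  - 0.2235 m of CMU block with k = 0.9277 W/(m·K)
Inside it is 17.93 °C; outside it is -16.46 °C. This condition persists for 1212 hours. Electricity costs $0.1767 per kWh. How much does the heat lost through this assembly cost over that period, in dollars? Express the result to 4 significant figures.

631.0 dollars

0.1317/0.04304 = 3.0599
0.2235/0.9277 = 0.24092
R_total = 3.0599 + 0.07329 + 0.24092 = 3.3742 m²·K/W
Q = 289.1 × (17.93 − (-16.46)) / 3.3742 = 2946.6 W
E = 2946.6 W × 1212 h / 1000 = 3571.2 kWh
Cost = 3571.2 × 0.1767 = $631.04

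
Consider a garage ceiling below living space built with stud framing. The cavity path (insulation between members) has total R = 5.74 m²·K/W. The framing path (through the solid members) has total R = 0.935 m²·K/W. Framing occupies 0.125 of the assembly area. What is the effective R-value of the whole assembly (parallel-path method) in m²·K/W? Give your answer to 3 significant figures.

3.49 m²·K/W

U_eff = 0.875/5.74 + 0.125/0.935 = 0.1524 + 0.1337 = 0.2861
R_eff = 1/U_eff = 3.495 m²·K/W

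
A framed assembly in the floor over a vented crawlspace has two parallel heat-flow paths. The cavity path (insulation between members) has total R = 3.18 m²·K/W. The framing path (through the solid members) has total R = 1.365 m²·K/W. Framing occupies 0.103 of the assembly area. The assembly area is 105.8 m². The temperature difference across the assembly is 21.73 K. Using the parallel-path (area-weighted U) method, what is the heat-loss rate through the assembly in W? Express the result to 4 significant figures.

822.0 W

U_eff = 0.897/3.18 + 0.103/1.365 = 0.28208 + 0.075458 = 0.35753
R_eff = 1/U_eff = 2.7969 m²·K/W
Q = 105.8 × 21.73 / 2.7969 = 821.98 W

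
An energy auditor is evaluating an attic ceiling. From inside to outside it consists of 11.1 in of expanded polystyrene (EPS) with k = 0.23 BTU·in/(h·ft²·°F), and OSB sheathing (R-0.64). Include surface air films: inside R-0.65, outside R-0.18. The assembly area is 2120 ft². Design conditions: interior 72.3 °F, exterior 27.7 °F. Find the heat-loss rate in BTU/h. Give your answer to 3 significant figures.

1900 BTU/h

11.1/0.23 = 48.26
R_total = 0.65 + 48.26 + 0.64 + 0.18 = 49.73 ft²·°F·h/BTU
Q = A·ΔT/R = 2120 × (72.3 − 27.7) / 49.73 = 1901 BTU/h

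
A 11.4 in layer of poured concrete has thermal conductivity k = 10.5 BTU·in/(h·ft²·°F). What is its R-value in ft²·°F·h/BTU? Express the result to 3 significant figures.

1.09 ft²·°F·h/BTU

R = L/k = 11.4/10.5 = 1.086 ft²·°F·h/BTU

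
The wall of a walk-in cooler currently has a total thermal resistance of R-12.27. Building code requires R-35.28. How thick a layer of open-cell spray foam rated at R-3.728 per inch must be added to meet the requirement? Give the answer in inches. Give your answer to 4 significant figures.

ΔR = 35.28 − 12.27 = 23.01 ft²·°F·h/BTU
L = ΔR / (R/in) = 23.01/3.728 = 6.1722 in

6.172 in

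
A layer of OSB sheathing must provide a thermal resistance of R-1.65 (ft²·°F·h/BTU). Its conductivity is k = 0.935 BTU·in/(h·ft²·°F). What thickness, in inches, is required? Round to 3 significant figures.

1.54 in

L = R × k = 1.65 × 0.935 = 1.543 in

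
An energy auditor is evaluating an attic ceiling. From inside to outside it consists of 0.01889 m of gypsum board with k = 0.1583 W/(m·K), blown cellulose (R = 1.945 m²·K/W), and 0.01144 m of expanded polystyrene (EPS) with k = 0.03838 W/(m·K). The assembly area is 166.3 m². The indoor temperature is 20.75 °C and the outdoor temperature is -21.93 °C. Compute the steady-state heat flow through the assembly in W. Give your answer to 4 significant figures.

3004 W

0.01889/0.1583 = 0.11933
0.01144/0.03838 = 0.29807
R_total = 0.11933 + 1.945 + 0.29807 = 2.3624 m²·K/W
Q = A·ΔT/R = 166.3 × (20.75 − (-21.93)) / 2.3624 = 3004.4 W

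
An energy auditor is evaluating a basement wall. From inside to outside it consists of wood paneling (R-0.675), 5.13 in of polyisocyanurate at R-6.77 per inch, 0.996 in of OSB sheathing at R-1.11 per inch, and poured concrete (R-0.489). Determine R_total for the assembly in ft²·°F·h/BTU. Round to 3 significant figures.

5.13 × 6.77 = 34.73
0.996 × 1.11 = 1.106
R_total = 0.675 + 34.73 + 1.106 + 0.489 = 37 ft²·°F·h/BTU

37.0 ft²·°F·h/BTU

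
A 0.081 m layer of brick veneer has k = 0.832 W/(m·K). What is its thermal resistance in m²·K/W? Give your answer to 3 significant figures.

0.0974 m²·K/W

R = L/k = 0.081/0.832 = 0.09736 m²·K/W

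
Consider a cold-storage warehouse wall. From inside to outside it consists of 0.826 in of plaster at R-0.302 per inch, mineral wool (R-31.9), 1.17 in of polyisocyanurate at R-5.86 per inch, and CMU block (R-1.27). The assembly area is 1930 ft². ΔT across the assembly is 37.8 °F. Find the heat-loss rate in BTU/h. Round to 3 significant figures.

1810 BTU/h

0.826 × 0.302 = 0.2495
1.17 × 5.86 = 6.856
R_total = 0.2495 + 31.9 + 6.856 + 1.27 = 40.28 ft²·°F·h/BTU
Q = A·ΔT/R = 1930 × 37.8 / 40.28 = 1811 BTU/h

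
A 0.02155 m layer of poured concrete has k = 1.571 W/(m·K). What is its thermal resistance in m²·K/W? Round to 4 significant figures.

0.01372 m²·K/W

R = L/k = 0.02155/1.571 = 0.013717 m²·K/W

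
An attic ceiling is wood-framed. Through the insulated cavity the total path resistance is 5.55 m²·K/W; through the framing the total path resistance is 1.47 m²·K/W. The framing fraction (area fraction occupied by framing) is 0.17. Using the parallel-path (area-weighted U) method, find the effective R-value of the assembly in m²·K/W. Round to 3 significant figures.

3.77 m²·K/W

U_eff = 0.83/5.55 + 0.17/1.47 = 0.1495 + 0.1156 = 0.2652
R_eff = 1/U_eff = 3.771 m²·K/W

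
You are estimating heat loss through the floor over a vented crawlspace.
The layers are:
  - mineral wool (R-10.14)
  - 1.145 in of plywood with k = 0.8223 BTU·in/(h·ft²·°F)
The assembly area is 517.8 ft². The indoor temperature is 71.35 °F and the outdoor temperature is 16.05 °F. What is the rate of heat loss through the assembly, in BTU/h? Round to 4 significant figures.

1.145/0.8223 = 1.3924
R_total = 10.14 + 1.3924 = 11.532 ft²·°F·h/BTU
Q = A·ΔT/R = 517.8 × (71.35 − 16.05) / 11.532 = 2482.9 BTU/h

2483 BTU/h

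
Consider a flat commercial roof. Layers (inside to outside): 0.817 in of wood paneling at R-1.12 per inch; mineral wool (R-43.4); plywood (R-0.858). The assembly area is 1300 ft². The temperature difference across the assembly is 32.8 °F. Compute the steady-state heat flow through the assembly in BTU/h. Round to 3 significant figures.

944 BTU/h

0.817 × 1.12 = 0.915
R_total = 0.915 + 43.4 + 0.858 = 45.17 ft²·°F·h/BTU
Q = A·ΔT/R = 1300 × 32.8 / 45.17 = 943.9 BTU/h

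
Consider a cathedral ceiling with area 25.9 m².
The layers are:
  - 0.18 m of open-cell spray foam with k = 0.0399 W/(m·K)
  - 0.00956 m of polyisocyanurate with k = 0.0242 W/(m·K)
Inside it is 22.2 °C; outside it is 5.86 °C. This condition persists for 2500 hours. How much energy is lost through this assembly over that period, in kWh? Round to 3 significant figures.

0.18/0.0399 = 4.511
0.00956/0.0242 = 0.395
R_total = 4.511 + 0.395 = 4.906 m²·K/W
Q = 25.9 × (22.2 − 5.86) / 4.906 = 86.26 W
E = 86.26 W × 2500 h / 1000 = 215.6 kWh

216 kWh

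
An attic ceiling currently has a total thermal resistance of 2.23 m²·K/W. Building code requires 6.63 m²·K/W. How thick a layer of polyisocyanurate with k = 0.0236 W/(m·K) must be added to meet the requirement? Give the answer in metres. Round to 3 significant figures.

0.104 m

ΔR = 6.63 − 2.23 = 4.4 m²·K/W
L = ΔR × k = 4.4 × 0.0236 = 0.1038 m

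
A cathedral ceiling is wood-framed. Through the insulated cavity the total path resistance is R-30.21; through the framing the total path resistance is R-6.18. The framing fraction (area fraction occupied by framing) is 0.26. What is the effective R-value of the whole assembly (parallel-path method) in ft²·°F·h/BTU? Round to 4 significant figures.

U_eff = 0.74/30.21 + 0.26/6.18 = 0.024495 + 0.042071 = 0.066566
R_eff = 1/U_eff = 15.023 ft²·°F·h/BTU

15.02 ft²·°F·h/BTU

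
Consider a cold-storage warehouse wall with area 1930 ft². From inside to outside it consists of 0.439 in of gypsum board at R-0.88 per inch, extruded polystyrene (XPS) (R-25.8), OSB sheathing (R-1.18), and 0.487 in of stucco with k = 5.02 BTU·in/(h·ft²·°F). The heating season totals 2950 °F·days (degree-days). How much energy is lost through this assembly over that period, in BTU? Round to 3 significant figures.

0.439 × 0.88 = 0.3863
0.487/5.02 = 0.09701
R_total = 0.3863 + 25.8 + 1.18 + 0.09701 = 27.46 ft²·°F·h/BTU
E = A × HDD × 24 / R = 1930 × 2950 × 24 / 27.46 = 4976000 BTU

4980000 BTU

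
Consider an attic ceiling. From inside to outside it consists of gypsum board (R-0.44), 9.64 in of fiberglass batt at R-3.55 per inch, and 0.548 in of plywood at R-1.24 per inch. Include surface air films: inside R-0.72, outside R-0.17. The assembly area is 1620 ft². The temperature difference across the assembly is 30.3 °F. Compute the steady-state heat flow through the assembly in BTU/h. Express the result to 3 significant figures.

1350 BTU/h

9.64 × 3.55 = 34.22
0.548 × 1.24 = 0.6795
R_total = 0.72 + 0.44 + 34.22 + 0.6795 + 0.17 = 36.23 ft²·°F·h/BTU
Q = A·ΔT/R = 1620 × 30.3 / 36.23 = 1355 BTU/h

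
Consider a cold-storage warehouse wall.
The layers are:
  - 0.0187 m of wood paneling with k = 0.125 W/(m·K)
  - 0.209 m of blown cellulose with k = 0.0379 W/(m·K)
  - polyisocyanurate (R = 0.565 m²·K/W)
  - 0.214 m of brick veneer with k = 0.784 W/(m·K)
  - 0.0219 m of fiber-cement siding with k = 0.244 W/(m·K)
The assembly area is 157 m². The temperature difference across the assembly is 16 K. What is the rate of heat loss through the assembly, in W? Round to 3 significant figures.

381 W

0.0187/0.125 = 0.1496
0.209/0.0379 = 5.515
0.214/0.784 = 0.273
0.0219/0.244 = 0.08975
R_total = 0.1496 + 5.515 + 0.565 + 0.273 + 0.08975 = 6.592 m²·K/W
Q = A·ΔT/R = 157 × 16 / 6.592 = 381.1 W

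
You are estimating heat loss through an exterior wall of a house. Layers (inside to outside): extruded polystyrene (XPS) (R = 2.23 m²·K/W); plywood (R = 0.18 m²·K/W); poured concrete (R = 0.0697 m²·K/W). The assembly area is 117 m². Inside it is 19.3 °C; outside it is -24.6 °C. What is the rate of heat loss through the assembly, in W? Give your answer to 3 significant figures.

R_total = 2.23 + 0.18 + 0.0697 = 2.48 m²·K/W
Q = A·ΔT/R = 117 × (19.3 − (-24.6)) / 2.48 = 2071 W

2070 W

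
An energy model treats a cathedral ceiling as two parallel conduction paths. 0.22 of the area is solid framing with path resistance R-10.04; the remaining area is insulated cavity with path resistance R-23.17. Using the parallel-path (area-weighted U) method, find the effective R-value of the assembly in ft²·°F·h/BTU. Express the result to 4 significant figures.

U_eff = 0.78/23.17 + 0.22/10.04 = 0.033664 + 0.021912 = 0.055577
R_eff = 1/U_eff = 17.993 ft²·°F·h/BTU

17.99 ft²·°F·h/BTU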